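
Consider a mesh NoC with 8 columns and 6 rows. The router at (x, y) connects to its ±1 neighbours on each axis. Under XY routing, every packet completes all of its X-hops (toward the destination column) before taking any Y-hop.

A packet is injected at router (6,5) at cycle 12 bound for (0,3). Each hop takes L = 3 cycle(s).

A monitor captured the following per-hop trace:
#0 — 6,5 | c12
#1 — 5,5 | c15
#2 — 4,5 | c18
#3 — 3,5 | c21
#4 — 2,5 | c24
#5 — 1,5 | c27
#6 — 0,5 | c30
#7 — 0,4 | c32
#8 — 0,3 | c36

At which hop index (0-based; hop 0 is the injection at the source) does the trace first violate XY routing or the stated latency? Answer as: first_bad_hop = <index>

  1: Δx=-1 Δy=+0 Δt=3 [ok]
  2: Δx=-1 Δy=+0 Δt=3 [ok]
  3: Δx=-1 Δy=+0 Δt=3 [ok]
  4: Δx=-1 Δy=+0 Δt=3 [ok]
  5: Δx=-1 Δy=+0 Δt=3 [ok]
  6: Δx=-1 Δy=+0 Δt=3 [ok]
  7: Δx=+0 Δy=-1 Δt=2 [BAD: Δcyc=2≠L]

first_bad_hop = 7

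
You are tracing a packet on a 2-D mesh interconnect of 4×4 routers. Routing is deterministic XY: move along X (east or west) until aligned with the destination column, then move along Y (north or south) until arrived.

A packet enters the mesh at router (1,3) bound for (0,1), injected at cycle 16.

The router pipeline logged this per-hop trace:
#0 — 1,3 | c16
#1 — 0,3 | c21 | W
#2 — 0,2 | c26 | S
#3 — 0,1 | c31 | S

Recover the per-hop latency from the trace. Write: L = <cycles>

Δcyc across hop 0→1: 21 − 16 = 5.
One hop costs L cycles, so L = 5.

L = 5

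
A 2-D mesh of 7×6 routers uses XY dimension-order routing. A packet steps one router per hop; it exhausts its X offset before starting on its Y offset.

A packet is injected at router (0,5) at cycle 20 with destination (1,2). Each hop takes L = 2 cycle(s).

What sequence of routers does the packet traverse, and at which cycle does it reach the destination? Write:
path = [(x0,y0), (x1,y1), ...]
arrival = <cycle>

path = [(0,5), (1,5), (1,4), (1,3), (1,2)]
arrival = 28

t=20: at (0,5)
t=22: at (1,5) after E
t=24: at (1,4) after S
t=26: at (1,3) after S
t=28: at (1,2) after S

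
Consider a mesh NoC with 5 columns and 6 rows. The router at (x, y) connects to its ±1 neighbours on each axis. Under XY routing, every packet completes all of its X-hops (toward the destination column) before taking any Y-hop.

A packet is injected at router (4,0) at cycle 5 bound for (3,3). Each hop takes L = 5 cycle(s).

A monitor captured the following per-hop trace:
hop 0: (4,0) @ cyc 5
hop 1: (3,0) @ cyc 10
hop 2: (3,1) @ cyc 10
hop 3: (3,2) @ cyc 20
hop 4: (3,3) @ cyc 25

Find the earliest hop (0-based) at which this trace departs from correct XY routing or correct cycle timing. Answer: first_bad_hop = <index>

first_bad_hop = 2

[1] (-1,+0) / 5c ⇒ ok
[2] (+0,+1) / 0c ⇒ BAD: Δcyc=0≠L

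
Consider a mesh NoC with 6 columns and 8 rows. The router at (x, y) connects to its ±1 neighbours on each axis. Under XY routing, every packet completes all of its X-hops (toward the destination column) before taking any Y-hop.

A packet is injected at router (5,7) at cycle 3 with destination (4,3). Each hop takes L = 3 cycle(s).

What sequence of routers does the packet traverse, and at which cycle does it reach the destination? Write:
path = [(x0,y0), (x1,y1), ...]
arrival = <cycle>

#0 — 5,7 | c3
#1 — 4,7 | c6 | W
#2 — 4,6 | c9 | S
#3 — 4,5 | c12 | S
#4 — 4,4 | c15 | S
#5 — 4,3 | c18 | S

path = [(5,7), (4,7), (4,6), (4,5), (4,4), (4,3)]
arrival = 18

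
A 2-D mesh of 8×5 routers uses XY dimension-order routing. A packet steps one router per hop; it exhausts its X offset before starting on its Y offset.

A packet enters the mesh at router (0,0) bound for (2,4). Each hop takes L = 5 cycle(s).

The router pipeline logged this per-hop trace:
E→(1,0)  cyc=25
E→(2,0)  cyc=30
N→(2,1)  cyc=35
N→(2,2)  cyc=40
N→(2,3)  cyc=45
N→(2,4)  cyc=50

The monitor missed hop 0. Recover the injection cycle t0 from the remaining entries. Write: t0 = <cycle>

t0 = 20

The first recorded entry is hop 1 at cycle 25.
t0 = cyc[1] − L = 25 − 5 = 20.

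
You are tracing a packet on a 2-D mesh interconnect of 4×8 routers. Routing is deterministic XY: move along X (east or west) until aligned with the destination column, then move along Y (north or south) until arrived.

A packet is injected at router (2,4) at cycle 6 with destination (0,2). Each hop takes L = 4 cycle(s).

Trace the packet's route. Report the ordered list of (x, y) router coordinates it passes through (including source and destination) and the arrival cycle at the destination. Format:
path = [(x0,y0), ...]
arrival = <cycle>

  0. router=(2,4) cycle=6 (inject)
  1. router=(1,4) cycle=10 dir=W
  2. router=(0,4) cycle=14 dir=W
  3. router=(0,3) cycle=18 dir=S
  4. router=(0,2) cycle=22 dir=S

path = [(2,4), (1,4), (0,4), (0,3), (0,2)]
arrival = 22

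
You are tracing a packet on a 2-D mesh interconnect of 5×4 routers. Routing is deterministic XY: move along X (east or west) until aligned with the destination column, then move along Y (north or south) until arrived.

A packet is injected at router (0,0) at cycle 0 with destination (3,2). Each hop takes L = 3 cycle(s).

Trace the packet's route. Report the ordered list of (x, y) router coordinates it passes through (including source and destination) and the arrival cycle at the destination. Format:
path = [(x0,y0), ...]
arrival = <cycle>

path = [(0,0), (1,0), (2,0), (3,0), (3,1), (3,2)]
arrival = 15

#0 — 0,0 | c0
#1 — 1,0 | c3 | E
#2 — 2,0 | c6 | E
#3 — 3,0 | c9 | E
#4 — 3,1 | c12 | N
#5 — 3,2 | c15 | N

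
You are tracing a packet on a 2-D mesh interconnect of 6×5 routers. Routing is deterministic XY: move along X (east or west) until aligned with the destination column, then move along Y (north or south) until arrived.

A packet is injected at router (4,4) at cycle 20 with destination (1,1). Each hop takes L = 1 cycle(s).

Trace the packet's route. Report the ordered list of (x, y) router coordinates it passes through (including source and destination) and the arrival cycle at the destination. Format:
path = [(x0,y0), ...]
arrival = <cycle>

path = [(4,4), (3,4), (2,4), (1,4), (1,3), (1,2), (1,1)]
arrival = 26

hop 0: (4,4) @ cyc 20
hop 1: (3,4) @ cyc 21  [W]
hop 2: (2,4) @ cyc 22  [W]
hop 3: (1,4) @ cyc 23  [W]
hop 4: (1,3) @ cyc 24  [S]
hop 5: (1,2) @ cyc 25  [S]
hop 6: (1,1) @ cyc 26  [S]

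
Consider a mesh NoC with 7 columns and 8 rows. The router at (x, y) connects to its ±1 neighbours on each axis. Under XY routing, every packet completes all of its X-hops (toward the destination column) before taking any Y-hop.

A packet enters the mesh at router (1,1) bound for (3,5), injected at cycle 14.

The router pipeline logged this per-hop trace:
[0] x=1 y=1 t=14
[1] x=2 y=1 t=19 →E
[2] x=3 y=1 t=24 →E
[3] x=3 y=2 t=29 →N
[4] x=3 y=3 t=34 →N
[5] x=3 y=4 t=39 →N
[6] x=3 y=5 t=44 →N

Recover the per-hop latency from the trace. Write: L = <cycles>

cyc[1] − cyc[0] = 19 − 14 = 5.
One hop costs L cycles, so L = 5.

L = 5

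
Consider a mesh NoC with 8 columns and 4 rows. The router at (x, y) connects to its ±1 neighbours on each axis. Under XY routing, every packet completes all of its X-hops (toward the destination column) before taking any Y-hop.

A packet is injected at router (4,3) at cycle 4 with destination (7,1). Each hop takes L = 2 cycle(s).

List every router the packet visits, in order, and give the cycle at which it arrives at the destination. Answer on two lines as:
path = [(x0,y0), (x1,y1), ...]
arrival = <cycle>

path = [(4,3), (5,3), (6,3), (7,3), (7,2), (7,1)]
arrival = 14

[0] x=4 y=3 t=4
[1] x=5 y=3 t=6 →E
[2] x=6 y=3 t=8 →E
[3] x=7 y=3 t=10 →E
[4] x=7 y=2 t=12 →S
[5] x=7 y=1 t=14 →S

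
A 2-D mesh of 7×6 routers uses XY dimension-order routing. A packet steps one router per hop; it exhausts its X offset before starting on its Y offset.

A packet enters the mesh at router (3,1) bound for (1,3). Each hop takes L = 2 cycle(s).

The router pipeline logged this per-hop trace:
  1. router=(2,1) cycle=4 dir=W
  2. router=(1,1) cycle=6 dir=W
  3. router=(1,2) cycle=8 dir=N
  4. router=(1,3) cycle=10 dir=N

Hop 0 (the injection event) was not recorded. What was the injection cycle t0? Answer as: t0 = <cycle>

The first recorded entry is hop 1 at cycle 4.
So t0 = 4 − 1·2 = 2.

t0 = 2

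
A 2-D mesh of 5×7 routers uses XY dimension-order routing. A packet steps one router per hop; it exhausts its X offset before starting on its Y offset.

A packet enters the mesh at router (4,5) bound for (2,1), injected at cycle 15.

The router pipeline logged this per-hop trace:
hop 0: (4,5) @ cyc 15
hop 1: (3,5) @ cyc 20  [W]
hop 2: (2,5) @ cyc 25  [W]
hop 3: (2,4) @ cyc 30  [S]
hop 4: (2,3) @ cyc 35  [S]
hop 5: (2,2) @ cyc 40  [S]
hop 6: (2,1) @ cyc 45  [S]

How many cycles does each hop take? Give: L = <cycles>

Δcyc across hop 0→1: 20 − 15 = 5.
One hop costs L cycles, so L = 5.

L = 5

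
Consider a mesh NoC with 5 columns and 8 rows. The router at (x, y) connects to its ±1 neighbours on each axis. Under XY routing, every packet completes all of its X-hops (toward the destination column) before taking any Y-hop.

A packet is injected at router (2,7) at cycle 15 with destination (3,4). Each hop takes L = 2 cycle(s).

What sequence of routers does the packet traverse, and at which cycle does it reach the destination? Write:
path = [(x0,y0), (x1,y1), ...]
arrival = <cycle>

t=15: at (2,7)
t=17: at (3,7) after E
t=19: at (3,6) after S
t=21: at (3,5) after S
t=23: at (3,4) after S

path = [(2,7), (3,7), (3,6), (3,5), (3,4)]
arrival = 23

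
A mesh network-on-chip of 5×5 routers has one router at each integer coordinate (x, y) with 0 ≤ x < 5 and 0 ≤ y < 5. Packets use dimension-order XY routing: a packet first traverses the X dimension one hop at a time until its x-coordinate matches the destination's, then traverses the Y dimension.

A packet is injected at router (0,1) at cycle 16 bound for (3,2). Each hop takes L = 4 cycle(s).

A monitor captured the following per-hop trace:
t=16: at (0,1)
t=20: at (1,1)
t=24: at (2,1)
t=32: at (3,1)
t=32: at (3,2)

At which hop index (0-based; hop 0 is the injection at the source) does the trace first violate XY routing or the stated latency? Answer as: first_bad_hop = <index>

[1] (+1,+0) / 4c ⇒ ok
[2] (+1,+0) / 4c ⇒ ok
[3] (+1,+0) / 8c ⇒ BAD: Δcyc=8≠L

first_bad_hop = 3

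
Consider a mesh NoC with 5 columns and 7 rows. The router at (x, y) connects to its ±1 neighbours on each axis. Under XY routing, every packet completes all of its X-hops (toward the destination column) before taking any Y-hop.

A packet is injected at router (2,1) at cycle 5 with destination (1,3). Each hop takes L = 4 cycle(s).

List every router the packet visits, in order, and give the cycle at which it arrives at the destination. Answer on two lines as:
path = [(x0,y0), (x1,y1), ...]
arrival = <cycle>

[0] x=2 y=1 t=5
[1] x=1 y=1 t=9 →W
[2] x=1 y=2 t=13 →N
[3] x=1 y=3 t=17 →N

path = [(2,1), (1,1), (1,2), (1,3)]
arrival = 17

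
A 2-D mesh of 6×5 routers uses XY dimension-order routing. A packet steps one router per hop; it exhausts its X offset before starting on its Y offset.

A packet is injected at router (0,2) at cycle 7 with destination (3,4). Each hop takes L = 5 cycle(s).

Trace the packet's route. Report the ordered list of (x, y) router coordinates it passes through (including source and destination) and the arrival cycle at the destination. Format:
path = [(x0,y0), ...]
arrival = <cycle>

hop 0: (0,2) @ cyc 7
hop 1: (1,2) @ cyc 12  [E]
hop 2: (2,2) @ cyc 17  [E]
hop 3: (3,2) @ cyc 22  [E]
hop 4: (3,3) @ cyc 27  [N]
hop 5: (3,4) @ cyc 32  [N]

path = [(0,2), (1,2), (2,2), (3,2), (3,3), (3,4)]
arrival = 32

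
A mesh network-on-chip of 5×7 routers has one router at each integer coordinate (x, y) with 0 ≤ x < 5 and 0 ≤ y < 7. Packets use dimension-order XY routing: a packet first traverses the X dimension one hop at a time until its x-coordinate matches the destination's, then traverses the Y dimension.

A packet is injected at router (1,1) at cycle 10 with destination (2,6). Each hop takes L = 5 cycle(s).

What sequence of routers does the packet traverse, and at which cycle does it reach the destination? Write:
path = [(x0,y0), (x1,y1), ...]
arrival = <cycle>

[0] x=1 y=1 t=10
[1] x=2 y=1 t=15 →E
[2] x=2 y=2 t=20 →N
[3] x=2 y=3 t=25 →N
[4] x=2 y=4 t=30 →N
[5] x=2 y=5 t=35 →N
[6] x=2 y=6 t=40 →N

path = [(1,1), (2,1), (2,2), (2,3), (2,4), (2,5), (2,6)]
arrival = 40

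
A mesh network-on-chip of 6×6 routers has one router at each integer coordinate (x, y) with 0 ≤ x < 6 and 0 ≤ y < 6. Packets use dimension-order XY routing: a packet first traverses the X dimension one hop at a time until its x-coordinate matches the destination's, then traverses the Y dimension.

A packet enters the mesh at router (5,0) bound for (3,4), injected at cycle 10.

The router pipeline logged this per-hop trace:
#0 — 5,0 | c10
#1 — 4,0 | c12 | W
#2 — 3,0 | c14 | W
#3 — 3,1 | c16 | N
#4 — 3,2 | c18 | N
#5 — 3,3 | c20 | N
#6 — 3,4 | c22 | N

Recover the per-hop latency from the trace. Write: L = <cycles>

L = 2

cyc[1] − cyc[0] = 12 − 10 = 2.
Per-hop latency L = Δcyc = 2.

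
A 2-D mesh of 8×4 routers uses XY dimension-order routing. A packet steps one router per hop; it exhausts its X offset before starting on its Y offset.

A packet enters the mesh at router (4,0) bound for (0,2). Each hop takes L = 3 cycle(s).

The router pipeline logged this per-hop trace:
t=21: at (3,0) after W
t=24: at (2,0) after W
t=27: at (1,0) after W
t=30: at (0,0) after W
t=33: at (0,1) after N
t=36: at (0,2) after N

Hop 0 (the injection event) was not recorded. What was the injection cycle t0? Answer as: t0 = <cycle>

The first recorded entry is hop 1 at cycle 21.
t0 = cyc[1] − L = 21 − 3 = 18.

t0 = 18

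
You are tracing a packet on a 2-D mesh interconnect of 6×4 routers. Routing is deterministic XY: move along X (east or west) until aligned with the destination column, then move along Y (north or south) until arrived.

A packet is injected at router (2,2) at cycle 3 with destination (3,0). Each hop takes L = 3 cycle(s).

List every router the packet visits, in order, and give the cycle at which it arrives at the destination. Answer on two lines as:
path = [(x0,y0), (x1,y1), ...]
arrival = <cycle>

  0. router=(2,2) cycle=3 (inject)
  1. router=(3,2) cycle=6 dir=E
  2. router=(3,1) cycle=9 dir=S
  3. router=(3,0) cycle=12 dir=S

path = [(2,2), (3,2), (3,1), (3,0)]
arrival = 12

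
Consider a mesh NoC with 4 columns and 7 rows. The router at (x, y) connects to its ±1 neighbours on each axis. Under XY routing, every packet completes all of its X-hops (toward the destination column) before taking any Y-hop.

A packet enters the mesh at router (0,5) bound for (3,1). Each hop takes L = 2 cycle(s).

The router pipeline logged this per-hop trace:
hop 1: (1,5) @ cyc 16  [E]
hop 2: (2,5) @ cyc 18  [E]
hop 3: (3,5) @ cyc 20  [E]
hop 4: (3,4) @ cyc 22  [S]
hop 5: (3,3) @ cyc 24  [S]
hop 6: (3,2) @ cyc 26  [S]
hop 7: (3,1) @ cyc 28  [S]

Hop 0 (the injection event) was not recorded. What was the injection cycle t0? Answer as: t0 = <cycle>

At hop 1 the cycle is 16; in general cyc_k = t0 + kL.
So t0 = 16 − 1·2 = 14.

t0 = 14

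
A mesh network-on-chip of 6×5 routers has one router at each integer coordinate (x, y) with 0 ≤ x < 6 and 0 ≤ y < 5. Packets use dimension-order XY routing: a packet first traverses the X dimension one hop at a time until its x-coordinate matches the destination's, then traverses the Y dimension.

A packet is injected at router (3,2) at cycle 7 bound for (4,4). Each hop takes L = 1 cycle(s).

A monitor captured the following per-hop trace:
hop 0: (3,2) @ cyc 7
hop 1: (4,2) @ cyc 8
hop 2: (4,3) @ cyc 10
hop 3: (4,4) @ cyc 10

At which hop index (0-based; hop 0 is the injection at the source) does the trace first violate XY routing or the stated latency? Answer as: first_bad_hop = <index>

[1] (+1,+0) / 1c ⇒ ok
[2] (+0,+1) / 2c ⇒ BAD: Δcyc=2≠L

first_bad_hop = 2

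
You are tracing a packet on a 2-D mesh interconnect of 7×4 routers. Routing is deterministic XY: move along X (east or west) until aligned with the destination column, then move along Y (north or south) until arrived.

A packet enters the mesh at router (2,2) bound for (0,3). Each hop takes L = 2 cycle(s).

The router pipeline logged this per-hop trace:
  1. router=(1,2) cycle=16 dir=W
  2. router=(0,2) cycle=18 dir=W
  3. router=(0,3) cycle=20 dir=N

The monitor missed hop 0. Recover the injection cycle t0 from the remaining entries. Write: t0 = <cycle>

t0 = 14

The first recorded entry is hop 1 at cycle 16.
t0 = cyc[1] − L = 16 − 2 = 14.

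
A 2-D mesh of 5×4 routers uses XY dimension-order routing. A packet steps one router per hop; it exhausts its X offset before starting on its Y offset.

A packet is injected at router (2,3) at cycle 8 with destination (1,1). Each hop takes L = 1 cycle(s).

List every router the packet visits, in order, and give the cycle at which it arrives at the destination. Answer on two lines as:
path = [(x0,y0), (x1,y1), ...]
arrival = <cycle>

path = [(2,3), (1,3), (1,2), (1,1)]
arrival = 11

#0 — 2,3 | c8
#1 — 1,3 | c9 | W
#2 — 1,2 | c10 | S
#3 — 1,1 | c11 | S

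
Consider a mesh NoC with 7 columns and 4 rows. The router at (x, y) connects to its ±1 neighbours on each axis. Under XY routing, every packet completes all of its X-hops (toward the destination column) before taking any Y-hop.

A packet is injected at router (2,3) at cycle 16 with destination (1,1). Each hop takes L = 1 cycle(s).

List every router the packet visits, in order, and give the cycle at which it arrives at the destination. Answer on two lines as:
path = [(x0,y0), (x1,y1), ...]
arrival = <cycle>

path = [(2,3), (1,3), (1,2), (1,1)]
arrival = 19

[0] x=2 y=3 t=16
[1] x=1 y=3 t=17 →W
[2] x=1 y=2 t=18 →S
[3] x=1 y=1 t=19 →S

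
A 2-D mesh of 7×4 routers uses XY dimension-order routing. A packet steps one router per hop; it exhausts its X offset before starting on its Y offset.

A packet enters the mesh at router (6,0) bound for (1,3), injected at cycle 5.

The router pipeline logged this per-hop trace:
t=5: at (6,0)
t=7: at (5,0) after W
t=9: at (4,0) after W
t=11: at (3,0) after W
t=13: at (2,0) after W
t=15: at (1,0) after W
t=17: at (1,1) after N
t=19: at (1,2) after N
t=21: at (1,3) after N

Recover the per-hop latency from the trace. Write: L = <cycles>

Between hops 0 and 1 the cycle counter advances 7 − 5 = 2.
One hop costs L cycles, so L = 2.

L = 2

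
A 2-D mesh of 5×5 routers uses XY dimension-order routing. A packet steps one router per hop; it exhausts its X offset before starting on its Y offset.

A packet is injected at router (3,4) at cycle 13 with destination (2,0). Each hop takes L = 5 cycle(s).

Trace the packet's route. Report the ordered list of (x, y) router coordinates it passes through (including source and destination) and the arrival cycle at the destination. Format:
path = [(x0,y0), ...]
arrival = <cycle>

path = [(3,4), (2,4), (2,3), (2,2), (2,1), (2,0)]
arrival = 38

hop 0: (3,4) @ cyc 13
hop 1: (2,4) @ cyc 18  [W]
hop 2: (2,3) @ cyc 23  [S]
hop 3: (2,2) @ cyc 28  [S]
hop 4: (2,1) @ cyc 33  [S]
hop 5: (2,0) @ cyc 38  [S]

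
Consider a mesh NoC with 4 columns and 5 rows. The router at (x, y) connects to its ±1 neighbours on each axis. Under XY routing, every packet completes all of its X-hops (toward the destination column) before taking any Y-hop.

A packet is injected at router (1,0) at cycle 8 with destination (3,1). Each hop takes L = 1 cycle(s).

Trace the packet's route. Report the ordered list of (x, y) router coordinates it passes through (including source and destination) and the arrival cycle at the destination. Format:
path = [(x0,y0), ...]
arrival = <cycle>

path = [(1,0), (2,0), (3,0), (3,1)]
arrival = 11

t=8: at (1,0)
t=9: at (2,0) after E
t=10: at (3,0) after E
t=11: at (3,1) after N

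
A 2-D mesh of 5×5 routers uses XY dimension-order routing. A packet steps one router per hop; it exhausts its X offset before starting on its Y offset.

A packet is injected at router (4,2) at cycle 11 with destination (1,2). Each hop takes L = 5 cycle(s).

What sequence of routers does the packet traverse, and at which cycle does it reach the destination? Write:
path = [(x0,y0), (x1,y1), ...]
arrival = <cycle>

path = [(4,2), (3,2), (2,2), (1,2)]
arrival = 26

#0 — 4,2 | c11
#1 — 3,2 | c16 | W
#2 — 2,2 | c21 | W
#3 — 1,2 | c26 | W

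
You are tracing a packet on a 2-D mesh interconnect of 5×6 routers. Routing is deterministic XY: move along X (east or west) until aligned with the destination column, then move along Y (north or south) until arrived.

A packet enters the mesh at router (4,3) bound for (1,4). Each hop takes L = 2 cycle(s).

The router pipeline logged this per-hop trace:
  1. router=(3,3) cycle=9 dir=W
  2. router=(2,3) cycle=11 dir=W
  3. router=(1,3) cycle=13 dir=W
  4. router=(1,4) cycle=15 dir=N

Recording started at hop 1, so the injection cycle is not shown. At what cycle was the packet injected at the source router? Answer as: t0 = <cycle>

t0 = 7

At hop 1 the cycle is 9; in general cyc_k = t0 + kL.
Therefore t0 = 9 − L = 7.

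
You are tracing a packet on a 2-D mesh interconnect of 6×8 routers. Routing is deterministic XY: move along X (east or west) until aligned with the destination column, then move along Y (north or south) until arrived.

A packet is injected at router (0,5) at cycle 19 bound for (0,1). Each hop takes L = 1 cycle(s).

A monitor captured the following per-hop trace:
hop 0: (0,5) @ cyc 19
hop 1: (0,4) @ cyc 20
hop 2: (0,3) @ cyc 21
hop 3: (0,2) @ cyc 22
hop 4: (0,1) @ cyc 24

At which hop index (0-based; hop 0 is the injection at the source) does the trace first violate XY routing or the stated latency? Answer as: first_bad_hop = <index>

hop 1: step (+0,-1), +1 cyc — ok
hop 2: step (+0,-1), +1 cyc — ok
hop 3: step (+0,-1), +1 cyc — ok
hop 4: step (+0,-1), +2 cyc — BAD: Δcyc=2≠L

first_bad_hop = 4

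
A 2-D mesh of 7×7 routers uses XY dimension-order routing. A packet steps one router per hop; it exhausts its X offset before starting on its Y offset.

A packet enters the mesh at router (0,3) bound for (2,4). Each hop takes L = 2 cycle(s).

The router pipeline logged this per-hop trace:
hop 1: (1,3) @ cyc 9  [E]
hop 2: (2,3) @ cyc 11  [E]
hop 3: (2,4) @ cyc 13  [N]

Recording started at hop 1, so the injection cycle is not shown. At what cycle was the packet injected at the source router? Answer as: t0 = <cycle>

Hop 1 reached at cycle 9; hop k is at t0 + k·L.
t0 = cyc[1] − L = 9 − 2 = 7.

t0 = 7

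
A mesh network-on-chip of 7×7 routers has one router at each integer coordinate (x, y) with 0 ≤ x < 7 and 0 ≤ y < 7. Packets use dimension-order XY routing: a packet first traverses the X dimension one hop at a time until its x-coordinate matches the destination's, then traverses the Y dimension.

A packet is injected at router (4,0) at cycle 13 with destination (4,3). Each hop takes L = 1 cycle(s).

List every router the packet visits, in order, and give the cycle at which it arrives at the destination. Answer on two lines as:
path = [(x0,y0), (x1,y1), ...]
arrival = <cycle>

path = [(4,0), (4,1), (4,2), (4,3)]
arrival = 16

t=13: at (4,0)
t=14: at (4,1) after N
t=15: at (4,2) after N
t=16: at (4,3) after N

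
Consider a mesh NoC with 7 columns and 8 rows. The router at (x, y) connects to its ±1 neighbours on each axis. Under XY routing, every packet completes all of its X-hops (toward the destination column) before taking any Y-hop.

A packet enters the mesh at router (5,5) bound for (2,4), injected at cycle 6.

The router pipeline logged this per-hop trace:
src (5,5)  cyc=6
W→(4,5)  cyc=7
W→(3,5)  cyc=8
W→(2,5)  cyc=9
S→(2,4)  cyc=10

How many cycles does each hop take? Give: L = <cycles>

L = 1

Δcyc across hop 0→1: 7 − 6 = 1.
Per-hop latency L = Δcyc = 1.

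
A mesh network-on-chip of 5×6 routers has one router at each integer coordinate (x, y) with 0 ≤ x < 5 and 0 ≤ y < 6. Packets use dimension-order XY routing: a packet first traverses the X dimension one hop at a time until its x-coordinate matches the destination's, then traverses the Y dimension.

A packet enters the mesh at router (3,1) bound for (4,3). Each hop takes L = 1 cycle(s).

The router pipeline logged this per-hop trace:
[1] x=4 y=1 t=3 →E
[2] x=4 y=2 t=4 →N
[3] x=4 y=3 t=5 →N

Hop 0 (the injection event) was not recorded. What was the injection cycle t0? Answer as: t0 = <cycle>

Hop 1 reached at cycle 3; hop k is at t0 + k·L.
Subtract one hop: t0 = 3 − 1 = 2.

t0 = 2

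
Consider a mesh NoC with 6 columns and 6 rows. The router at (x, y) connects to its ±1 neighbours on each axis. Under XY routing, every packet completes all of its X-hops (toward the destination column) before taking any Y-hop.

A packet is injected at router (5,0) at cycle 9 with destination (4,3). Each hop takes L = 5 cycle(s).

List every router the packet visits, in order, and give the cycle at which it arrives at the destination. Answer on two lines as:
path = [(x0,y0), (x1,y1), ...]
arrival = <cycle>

path = [(5,0), (4,0), (4,1), (4,2), (4,3)]
arrival = 29

#0 — 5,0 | c9
#1 — 4,0 | c14 | W
#2 — 4,1 | c19 | N
#3 — 4,2 | c24 | N
#4 — 4,3 | c29 | N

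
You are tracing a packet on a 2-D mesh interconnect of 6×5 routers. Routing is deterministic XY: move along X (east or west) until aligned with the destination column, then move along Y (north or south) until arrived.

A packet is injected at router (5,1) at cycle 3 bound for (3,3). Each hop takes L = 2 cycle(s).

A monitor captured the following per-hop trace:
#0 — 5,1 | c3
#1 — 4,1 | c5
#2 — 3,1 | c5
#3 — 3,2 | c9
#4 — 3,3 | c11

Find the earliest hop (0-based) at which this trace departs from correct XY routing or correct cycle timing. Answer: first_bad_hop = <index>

first_bad_hop = 2

[1] (-1,+0) / 2c ⇒ ok
[2] (-1,+0) / 0c ⇒ BAD: Δcyc=0≠L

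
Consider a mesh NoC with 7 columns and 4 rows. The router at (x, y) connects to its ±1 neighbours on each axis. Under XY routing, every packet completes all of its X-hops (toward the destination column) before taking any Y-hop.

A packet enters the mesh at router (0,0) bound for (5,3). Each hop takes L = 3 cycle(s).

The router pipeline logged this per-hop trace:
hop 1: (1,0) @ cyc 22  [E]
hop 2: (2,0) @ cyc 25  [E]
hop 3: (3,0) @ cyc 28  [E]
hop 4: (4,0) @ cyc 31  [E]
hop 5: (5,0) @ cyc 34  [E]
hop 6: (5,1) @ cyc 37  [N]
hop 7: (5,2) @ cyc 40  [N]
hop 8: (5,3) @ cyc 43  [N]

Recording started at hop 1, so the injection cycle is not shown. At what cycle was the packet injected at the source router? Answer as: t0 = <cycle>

t0 = 19

Hop 1 reached at cycle 22; hop k is at t0 + k·L.
t0 = cyc[1] − L = 22 − 3 = 19.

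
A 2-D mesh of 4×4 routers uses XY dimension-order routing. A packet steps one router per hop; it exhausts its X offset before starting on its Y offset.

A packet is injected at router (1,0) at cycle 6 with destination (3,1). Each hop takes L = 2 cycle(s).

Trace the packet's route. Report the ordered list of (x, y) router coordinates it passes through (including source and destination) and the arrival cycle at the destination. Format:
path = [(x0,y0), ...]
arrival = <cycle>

t=6: at (1,0)
t=8: at (2,0) after E
t=10: at (3,0) after E
t=12: at (3,1) after N

path = [(1,0), (2,0), (3,0), (3,1)]
arrival = 12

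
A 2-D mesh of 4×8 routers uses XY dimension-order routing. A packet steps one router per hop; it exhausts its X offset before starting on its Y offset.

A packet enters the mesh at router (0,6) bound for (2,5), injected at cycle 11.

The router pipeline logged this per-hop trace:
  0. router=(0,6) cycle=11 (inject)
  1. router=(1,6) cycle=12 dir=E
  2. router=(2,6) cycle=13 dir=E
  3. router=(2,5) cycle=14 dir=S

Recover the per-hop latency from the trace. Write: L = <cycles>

L = 1

cyc[1] − cyc[0] = 12 − 11 = 1.
One hop costs L cycles, so L = 1.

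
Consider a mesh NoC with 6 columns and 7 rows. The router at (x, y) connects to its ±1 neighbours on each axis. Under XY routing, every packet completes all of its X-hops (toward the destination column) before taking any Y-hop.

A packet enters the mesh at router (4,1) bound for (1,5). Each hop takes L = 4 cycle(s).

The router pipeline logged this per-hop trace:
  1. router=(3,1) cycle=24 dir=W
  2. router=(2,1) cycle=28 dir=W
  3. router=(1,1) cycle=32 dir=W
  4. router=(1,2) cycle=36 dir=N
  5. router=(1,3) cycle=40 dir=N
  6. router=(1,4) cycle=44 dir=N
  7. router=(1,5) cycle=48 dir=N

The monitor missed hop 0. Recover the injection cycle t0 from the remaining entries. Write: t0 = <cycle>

t0 = 20

At hop 1 the cycle is 24; in general cyc_k = t0 + kL.
So t0 = 24 − 1·4 = 20.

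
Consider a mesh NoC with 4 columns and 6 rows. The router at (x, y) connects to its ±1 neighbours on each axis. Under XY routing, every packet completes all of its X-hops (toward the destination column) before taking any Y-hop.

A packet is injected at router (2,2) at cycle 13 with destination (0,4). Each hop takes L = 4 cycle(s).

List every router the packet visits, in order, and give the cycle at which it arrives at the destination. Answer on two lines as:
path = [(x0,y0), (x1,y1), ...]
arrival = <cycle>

[0] x=2 y=2 t=13
[1] x=1 y=2 t=17 →W
[2] x=0 y=2 t=21 →W
[3] x=0 y=3 t=25 →N
[4] x=0 y=4 t=29 →N

path = [(2,2), (1,2), (0,2), (0,3), (0,4)]
arrival = 29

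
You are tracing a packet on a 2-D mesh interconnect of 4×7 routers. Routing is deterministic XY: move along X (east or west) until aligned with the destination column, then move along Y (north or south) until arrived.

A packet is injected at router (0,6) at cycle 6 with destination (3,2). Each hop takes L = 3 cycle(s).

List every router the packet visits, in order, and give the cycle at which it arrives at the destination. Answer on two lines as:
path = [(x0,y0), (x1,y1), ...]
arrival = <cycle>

t=6: at (0,6)
t=9: at (1,6) after E
t=12: at (2,6) after E
t=15: at (3,6) after E
t=18: at (3,5) after S
t=21: at (3,4) after S
t=24: at (3,3) after S
t=27: at (3,2) after S

path = [(0,6), (1,6), (2,6), (3,6), (3,5), (3,4), (3,3), (3,2)]
arrival = 27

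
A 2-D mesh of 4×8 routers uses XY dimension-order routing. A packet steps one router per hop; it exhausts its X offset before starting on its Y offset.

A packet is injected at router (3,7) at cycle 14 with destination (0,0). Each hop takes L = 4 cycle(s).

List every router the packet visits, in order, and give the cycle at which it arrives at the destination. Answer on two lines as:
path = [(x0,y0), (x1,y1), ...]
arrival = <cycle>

path = [(3,7), (2,7), (1,7), (0,7), (0,6), (0,5), (0,4), (0,3), (0,2), (0,1), (0,0)]
arrival = 54

src (3,7)  cyc=14
W→(2,7)  cyc=18
W→(1,7)  cyc=22
W→(0,7)  cyc=26
S→(0,6)  cyc=30
S→(0,5)  cyc=34
S→(0,4)  cyc=38
S→(0,3)  cyc=42
S→(0,2)  cyc=46
S→(0,1)  cyc=50
S→(0,0)  cyc=54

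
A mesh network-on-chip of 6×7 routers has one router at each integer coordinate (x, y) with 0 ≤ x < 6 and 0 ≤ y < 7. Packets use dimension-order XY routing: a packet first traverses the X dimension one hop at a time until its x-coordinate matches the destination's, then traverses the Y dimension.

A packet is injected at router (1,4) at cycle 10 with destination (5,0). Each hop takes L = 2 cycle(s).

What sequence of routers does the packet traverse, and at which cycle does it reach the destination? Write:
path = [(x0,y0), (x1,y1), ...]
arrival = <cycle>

path = [(1,4), (2,4), (3,4), (4,4), (5,4), (5,3), (5,2), (5,1), (5,0)]
arrival = 26

src (1,4)  cyc=10
E→(2,4)  cyc=12
E→(3,4)  cyc=14
E→(4,4)  cyc=16
E→(5,4)  cyc=18
S→(5,3)  cyc=20
S→(5,2)  cyc=22
S→(5,1)  cyc=24
S→(5,0)  cyc=26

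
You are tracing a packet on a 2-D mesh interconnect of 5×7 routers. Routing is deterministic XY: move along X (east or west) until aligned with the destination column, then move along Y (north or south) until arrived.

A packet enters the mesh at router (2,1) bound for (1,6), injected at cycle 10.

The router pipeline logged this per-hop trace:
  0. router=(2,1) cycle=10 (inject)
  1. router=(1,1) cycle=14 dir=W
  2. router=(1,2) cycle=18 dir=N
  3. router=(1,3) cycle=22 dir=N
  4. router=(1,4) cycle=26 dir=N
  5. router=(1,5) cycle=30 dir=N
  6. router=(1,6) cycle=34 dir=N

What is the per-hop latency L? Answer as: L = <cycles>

L = 4

Δcyc across hop 0→1: 14 − 10 = 4.
That increment is L by definition: L = 4.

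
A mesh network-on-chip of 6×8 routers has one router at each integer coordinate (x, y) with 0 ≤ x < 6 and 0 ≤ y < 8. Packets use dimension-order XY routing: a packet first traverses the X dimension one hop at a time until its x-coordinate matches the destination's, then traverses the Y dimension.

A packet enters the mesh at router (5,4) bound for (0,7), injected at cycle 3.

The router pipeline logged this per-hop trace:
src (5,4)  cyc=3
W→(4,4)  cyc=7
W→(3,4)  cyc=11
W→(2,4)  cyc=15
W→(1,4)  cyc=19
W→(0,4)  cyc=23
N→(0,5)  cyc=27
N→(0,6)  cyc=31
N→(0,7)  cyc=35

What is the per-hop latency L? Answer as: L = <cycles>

L = 4

Between hops 0 and 1 the cycle counter advances 7 − 3 = 4.
Each hop adds L, hence L = 4.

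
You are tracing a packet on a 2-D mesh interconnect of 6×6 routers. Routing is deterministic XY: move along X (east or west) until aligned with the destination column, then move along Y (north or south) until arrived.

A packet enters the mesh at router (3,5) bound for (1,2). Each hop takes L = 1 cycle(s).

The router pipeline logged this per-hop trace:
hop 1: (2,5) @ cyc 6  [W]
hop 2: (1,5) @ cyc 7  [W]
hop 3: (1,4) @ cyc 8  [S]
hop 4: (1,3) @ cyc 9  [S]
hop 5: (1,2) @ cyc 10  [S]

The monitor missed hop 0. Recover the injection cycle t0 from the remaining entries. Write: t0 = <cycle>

t0 = 5

The first recorded entry is hop 1 at cycle 6.
Subtract one hop: t0 = 6 − 1 = 5.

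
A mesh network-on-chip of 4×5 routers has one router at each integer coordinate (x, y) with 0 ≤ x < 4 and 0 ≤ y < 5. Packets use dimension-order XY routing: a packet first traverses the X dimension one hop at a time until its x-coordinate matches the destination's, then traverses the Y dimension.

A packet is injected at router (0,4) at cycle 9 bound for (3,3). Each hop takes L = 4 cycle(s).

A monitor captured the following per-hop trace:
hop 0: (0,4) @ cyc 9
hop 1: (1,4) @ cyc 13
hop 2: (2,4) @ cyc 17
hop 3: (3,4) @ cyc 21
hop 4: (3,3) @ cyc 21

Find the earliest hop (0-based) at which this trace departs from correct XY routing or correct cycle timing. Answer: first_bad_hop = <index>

check 1→ d=(1,0) cyc+4: ok
check 2→ d=(1,0) cyc+4: ok
check 3→ d=(1,0) cyc+4: ok
check 4→ d=(0,-1) cyc+0: BAD: Δcyc=0≠L

first_bad_hop = 4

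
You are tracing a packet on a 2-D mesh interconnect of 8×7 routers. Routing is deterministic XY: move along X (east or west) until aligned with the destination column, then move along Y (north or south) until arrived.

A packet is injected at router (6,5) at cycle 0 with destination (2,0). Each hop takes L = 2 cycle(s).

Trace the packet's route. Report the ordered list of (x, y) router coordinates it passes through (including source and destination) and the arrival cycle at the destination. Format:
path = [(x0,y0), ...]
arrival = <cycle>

path = [(6,5), (5,5), (4,5), (3,5), (2,5), (2,4), (2,3), (2,2), (2,1), (2,0)]
arrival = 18

[0] x=6 y=5 t=0
[1] x=5 y=5 t=2 →W
[2] x=4 y=5 t=4 →W
[3] x=3 y=5 t=6 →W
[4] x=2 y=5 t=8 →W
[5] x=2 y=4 t=10 →S
[6] x=2 y=3 t=12 →S
[7] x=2 y=2 t=14 →S
[8] x=2 y=1 t=16 →S
[9] x=2 y=0 t=18 →S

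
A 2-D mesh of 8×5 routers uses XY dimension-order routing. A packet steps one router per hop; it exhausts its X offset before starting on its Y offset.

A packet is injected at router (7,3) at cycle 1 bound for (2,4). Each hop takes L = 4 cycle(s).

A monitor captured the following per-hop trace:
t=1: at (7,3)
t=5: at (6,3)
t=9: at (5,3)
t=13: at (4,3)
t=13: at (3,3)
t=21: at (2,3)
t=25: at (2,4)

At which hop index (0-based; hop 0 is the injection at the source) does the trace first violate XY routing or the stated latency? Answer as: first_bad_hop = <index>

first_bad_hop = 4

[1] (-1,+0) / 4c ⇒ ok
[2] (-1,+0) / 4c ⇒ ok
[3] (-1,+0) / 4c ⇒ ok
[4] (-1,+0) / 0c ⇒ BAD: Δcyc=0≠L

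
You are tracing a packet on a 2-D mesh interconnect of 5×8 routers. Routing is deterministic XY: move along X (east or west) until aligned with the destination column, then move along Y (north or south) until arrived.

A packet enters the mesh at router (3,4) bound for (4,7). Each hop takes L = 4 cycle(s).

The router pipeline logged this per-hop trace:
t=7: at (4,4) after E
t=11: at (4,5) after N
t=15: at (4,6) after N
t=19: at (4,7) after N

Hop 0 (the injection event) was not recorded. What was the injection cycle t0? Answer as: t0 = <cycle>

t0 = 3

Hop 1 reached at cycle 7; hop k is at t0 + k·L.
So t0 = 7 − 1·4 = 3.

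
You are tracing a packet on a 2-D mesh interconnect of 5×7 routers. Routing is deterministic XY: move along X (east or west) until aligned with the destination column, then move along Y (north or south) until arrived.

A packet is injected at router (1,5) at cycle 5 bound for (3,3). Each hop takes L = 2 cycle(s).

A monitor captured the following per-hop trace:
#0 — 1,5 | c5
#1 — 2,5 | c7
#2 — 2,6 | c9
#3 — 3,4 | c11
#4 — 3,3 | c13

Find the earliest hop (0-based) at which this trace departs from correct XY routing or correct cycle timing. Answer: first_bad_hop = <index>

hop 1: step (+1,+0), +2 cyc — ok
hop 2: step (+0,+1), +2 cyc — BAD: Y-move but x=2≠3

first_bad_hop = 2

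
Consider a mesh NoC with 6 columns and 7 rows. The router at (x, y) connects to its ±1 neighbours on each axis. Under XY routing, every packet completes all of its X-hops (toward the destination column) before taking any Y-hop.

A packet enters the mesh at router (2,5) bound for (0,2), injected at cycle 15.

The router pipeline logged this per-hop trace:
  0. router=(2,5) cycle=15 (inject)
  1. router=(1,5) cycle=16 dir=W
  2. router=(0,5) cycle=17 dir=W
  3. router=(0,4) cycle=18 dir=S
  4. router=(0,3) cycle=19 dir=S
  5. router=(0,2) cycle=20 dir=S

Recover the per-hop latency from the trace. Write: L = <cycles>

From hop 0 (15) to hop 1 (16): +1 cycles.
That increment is L by definition: L = 1.

L = 1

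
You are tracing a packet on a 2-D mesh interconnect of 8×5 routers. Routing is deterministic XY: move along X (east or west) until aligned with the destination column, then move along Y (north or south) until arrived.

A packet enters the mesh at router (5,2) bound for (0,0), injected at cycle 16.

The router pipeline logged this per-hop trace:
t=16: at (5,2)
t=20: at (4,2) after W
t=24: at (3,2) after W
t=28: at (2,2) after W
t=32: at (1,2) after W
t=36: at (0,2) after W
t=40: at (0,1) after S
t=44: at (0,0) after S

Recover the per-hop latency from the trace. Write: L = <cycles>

L = 4

From hop 0 (16) to hop 1 (20): +4 cycles.
That increment is L by definition: L = 4.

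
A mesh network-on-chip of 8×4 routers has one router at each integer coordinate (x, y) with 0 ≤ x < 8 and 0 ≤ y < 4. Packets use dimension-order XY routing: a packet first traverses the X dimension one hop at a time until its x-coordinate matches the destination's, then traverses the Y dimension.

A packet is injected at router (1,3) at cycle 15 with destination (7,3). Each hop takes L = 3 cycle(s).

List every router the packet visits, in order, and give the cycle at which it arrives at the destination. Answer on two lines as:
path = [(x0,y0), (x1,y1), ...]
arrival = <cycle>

path = [(1,3), (2,3), (3,3), (4,3), (5,3), (6,3), (7,3)]
arrival = 33

hop 0: (1,3) @ cyc 15
hop 1: (2,3) @ cyc 18  [E]
hop 2: (3,3) @ cyc 21  [E]
hop 3: (4,3) @ cyc 24  [E]
hop 4: (5,3) @ cyc 27  [E]
hop 5: (6,3) @ cyc 30  [E]
hop 6: (7,3) @ cyc 33  [E]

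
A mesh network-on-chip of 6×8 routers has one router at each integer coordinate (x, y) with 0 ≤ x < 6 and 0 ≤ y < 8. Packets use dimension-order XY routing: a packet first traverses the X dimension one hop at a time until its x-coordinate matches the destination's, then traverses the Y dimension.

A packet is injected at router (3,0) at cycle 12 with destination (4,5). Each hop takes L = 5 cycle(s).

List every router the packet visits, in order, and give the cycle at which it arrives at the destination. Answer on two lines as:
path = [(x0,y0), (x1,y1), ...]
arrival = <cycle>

path = [(3,0), (4,0), (4,1), (4,2), (4,3), (4,4), (4,5)]
arrival = 42

[0] x=3 y=0 t=12
[1] x=4 y=0 t=17 →E
[2] x=4 y=1 t=22 →N
[3] x=4 y=2 t=27 →N
[4] x=4 y=3 t=32 →N
[5] x=4 y=4 t=37 →N
[6] x=4 y=5 t=42 →N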